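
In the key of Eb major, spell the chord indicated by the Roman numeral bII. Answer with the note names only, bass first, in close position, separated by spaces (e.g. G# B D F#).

Fb Ab Cb

Scale degree 2 in Eb major is F; lowering it a half step gives Fb. bII is the Neapolitan chord — a major triad on the lowered second degree.
So the chord is Fb-Ab-Cb, a major triad.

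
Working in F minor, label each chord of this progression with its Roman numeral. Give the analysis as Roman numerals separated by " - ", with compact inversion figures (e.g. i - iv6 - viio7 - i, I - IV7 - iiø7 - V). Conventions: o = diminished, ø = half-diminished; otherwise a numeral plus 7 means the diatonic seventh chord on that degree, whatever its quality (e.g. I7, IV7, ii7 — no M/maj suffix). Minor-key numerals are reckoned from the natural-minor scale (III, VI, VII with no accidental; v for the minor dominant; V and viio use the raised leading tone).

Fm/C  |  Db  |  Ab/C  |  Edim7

i64 - VI - III6 - viio7

Fm/C: minor triad on F = scale degree 1 → i64.
Db: root Db is the submediant; major triad there is VI.
Ab/C has root Ab, degree 3 in F minor, so III6.
Edim7 has root E, degree 7 in F minor, so viio7.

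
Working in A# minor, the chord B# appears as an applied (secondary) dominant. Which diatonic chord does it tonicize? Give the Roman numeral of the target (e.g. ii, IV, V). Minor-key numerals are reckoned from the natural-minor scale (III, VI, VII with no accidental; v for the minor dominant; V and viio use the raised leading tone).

V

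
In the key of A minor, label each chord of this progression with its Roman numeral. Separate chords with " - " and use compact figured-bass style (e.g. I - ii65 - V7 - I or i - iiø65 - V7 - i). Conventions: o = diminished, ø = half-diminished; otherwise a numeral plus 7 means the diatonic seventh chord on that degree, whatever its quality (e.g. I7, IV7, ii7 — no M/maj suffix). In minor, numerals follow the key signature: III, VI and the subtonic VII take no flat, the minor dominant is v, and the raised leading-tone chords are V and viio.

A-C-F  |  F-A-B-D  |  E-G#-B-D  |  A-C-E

VI6 - iiø43 - V7 - i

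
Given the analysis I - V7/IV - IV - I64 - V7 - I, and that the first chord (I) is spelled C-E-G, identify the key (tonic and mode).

I is given as C-E-G — a major triad with root C.
If C is scale degree 1 and the mode makes that degree carry a major triad, the tonic is C and the mode is major.

C major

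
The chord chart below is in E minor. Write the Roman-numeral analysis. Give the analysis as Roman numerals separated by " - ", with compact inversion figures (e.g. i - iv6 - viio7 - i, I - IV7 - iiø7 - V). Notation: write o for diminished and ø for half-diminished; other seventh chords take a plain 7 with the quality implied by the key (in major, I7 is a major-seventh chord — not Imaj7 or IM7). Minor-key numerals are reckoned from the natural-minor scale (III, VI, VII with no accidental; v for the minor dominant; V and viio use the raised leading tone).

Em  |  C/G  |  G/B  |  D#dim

i - VI64 - III6 - viio

Em has root E, degree 1 in E minor, so i.
C/G: root C is the submediant; major triad there is VI64.
G/B: root G is the mediant; major triad there is III6.
D#dim: diminished triad on D# = scale degree 7 → viio.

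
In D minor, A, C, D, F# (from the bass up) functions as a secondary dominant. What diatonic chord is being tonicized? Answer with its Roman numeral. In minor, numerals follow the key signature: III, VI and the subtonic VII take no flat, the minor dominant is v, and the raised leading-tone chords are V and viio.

The chord is a dominant seventh chord on D.
A dominant resolves down a perfect fifth: D → G. In D minor, G is scale degree 4, i.e. iv.

iv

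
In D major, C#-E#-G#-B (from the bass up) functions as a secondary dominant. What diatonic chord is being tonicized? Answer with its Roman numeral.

The chord is a dominant seventh chord on C#.
A dominant resolves down a perfect fifth: C# → F#. In D major, F# is scale degree 3, i.e. iii.

iii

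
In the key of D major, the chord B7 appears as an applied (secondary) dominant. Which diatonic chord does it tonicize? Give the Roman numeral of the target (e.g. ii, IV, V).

ii

The chord is a dominant seventh chord on B.
A dominant resolves down a perfect fifth: B → E. In D major, E is scale degree 2, i.e. ii.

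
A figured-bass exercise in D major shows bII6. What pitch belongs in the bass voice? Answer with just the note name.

G

bII in D major has root Eb; the chord is Eb-G-Bb.
The figure 6 means first inversion — the third is in the bass.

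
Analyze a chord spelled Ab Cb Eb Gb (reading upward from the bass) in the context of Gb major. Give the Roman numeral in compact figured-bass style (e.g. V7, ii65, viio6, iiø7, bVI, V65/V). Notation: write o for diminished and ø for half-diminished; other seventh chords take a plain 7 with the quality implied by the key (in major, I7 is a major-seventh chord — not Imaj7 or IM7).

Stacked in thirds the chord is Ab-Cb-Eb-Gb: a minor seventh chord on Ab.
Ab is scale degree 2 in Gb major, and a minor seventh chord on that degree is written ii7.

ii7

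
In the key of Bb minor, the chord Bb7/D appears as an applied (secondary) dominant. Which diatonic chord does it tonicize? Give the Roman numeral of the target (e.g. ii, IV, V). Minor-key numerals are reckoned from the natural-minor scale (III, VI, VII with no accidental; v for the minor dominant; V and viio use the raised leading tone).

iv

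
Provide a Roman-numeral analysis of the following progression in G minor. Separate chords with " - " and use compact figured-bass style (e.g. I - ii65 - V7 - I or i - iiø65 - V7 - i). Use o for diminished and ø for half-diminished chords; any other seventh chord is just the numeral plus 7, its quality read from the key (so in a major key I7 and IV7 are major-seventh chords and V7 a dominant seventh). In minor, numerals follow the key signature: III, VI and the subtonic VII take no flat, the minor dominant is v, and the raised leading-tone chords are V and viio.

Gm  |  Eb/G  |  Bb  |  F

Gm: minor triad on G = scale degree 1 → i.
Eb/G: major triad on Eb = scale degree 6 → VI6.
Bb: root Bb is the mediant; major triad there is III.
F: major triad on F = scale degree 7 → VII.

i - VI6 - III - VII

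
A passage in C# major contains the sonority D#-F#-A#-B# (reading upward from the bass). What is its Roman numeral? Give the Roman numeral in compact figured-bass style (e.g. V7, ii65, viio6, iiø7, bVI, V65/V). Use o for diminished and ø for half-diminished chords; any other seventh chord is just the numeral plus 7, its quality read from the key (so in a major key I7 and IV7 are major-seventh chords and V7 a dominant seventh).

The pitches B#-D#-F#-A# form a half-diminished seventh chord rooted on B#.
B# is scale degree 7 in C# major, and a half-diminished seventh chord on that degree is written viiø7.
With D# in the bass the chord is in first inversion, so the figured bass is 65.

viiø65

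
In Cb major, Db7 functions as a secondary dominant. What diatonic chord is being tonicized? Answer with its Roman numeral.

V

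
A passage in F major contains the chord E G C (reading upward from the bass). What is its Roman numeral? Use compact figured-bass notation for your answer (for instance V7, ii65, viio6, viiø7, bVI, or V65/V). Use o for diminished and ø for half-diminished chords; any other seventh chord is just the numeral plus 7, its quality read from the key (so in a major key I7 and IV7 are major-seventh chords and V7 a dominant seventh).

V6

The pitches C-E-G form a major triad rooted on C.
C is scale degree 5 in F major, and a major triad on that degree is written V.
With E in the bass the chord is in first inversion, so the figured bass is 6.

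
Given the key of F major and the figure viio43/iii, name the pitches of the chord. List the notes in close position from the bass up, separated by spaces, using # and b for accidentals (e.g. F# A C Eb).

The slash marks an applied leading-tone chord: viio of iii. In F major, iii is A, so the leading tone to it is G#, a half step below.
Building a fully diminished seventh chord on G# gives G#-B-D-F.
The figured bass 43 indicates second inversion, placing the fifth (D) in the bass: D-F-G#-B.

D F G# B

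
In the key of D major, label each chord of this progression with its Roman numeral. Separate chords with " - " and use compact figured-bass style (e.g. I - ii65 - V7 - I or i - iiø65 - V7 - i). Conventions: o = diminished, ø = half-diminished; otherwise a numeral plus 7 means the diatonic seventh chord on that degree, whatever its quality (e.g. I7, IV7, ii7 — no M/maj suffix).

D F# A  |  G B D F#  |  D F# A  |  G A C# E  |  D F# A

I - IV7 - I - V42 - I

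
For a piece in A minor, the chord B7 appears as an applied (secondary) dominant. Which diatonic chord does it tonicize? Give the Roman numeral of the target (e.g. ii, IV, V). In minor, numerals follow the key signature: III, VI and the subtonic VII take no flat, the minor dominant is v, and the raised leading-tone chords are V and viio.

V

The chord is a dominant seventh chord on B.
A dominant resolves down a perfect fifth: B → E. In A minor, E is scale degree 5, i.e. V.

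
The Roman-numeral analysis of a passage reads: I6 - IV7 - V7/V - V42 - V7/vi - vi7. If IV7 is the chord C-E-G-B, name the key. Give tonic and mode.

G major

The chord Cmaj7 is a major seventh chord rooted on C; its label is IV7.
Counting down 3 scale steps from C places the tonic on G; a major seventh chord on degree 4 is diatonic only in major.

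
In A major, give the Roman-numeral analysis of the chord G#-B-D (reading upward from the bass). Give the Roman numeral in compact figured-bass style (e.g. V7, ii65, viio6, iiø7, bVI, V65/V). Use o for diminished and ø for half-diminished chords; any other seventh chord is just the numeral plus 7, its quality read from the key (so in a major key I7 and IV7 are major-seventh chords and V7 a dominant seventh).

The pitches G#-B-D form a diminished triad rooted on G#.
In A major, G# is the leading tone; the diatonic diminished triad there is viio.

viio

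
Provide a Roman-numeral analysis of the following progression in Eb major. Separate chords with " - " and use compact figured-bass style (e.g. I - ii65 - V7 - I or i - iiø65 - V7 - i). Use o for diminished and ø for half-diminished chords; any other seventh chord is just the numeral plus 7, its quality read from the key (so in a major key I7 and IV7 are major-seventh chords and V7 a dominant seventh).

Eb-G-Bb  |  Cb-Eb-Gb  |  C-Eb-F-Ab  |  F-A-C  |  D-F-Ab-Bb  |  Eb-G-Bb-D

I - bVI - ii43 - V/V - V65 - I7

Eb-G-Bb: major triad on Eb = scale degree 1 → I.
Cb-Eb-Gb: major triad on Cb — chromatic; bVI (borrowed from the parallel minor).
C-Eb-F-Ab: root F is the supertonic; minor seventh chord there is ii43.
F-A-C is the secondary dominant of V (major triad on F): V/V.
D-F-Ab-Bb has root Bb, degree 5 in Eb major, so V65.
Eb-G-Bb-D: root Eb is the tonic; major seventh chord there is I7.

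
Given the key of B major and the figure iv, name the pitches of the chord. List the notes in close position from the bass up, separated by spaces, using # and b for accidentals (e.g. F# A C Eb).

E G B

Scale degree 4 in B major is E; here the chord built on it is altered to a minor triad. iv is the minor subdominant, borrowed from the parallel minor.
So the chord is E-G-B, a minor triad.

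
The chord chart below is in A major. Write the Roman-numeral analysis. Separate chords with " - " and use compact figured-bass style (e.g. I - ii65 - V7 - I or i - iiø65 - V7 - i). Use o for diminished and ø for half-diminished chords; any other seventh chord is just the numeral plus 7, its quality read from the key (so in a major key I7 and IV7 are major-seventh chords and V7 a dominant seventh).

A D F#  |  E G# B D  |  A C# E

IV64 - V7 - I

A-D-F# has root D, degree 4 in A major, so IV64.
E-G#-B-D: dominant seventh chord on E = scale degree 5 → V7.
A-C#-E: major triad on A = scale degree 1 → I.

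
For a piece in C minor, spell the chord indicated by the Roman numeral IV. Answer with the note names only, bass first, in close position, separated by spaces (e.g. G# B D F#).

F A C

IV is the major subdominant, borrowed from the parallel major. In C minor that root is F.
So the chord is F-A-C.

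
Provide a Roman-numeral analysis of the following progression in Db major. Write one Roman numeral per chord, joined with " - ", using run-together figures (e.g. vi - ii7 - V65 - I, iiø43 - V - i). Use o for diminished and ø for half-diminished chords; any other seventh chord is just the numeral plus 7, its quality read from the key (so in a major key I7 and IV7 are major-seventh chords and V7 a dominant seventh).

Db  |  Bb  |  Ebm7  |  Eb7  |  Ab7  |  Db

I - V/ii - ii7 - V7/V - V7 - I

Db: major triad on Db = scale degree 1 → I.
Bb is the secondary dominant of ii (major triad on Bb): V/ii.
Ebm7: root Eb is the supertonic; minor seventh chord there is ii7.
Eb7 is the secondary dominant of V (dominant seventh chord on Eb): V7/V.
Ab7: dominant seventh chord on Ab = scale degree 5 → V7.
Db: major triad on Db = scale degree 1 → I.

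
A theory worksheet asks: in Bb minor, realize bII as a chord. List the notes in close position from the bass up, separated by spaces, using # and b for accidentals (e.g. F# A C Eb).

Cb Eb Gb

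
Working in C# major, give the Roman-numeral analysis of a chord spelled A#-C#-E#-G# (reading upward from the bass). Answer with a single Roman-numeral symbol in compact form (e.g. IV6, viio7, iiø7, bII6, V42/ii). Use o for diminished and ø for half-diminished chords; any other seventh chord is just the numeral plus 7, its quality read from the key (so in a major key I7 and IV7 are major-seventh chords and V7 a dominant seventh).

Stacked in thirds the chord is A#-C#-E#-G#: a minor seventh chord on A#.
In C# major, A# is the submediant; the diatonic minor seventh chord there is vi7.

vi7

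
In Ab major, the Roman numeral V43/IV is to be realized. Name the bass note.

Eb

The applied chord V43/IV is rooted on Ab: Ab-C-Eb-Gb.
The figure 43 means second inversion — the fifth is in the bass.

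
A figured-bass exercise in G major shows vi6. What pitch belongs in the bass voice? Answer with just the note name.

vi in G major has root E; the chord is E-G-B.
The figure 6 means first inversion — the third is in the bass.

G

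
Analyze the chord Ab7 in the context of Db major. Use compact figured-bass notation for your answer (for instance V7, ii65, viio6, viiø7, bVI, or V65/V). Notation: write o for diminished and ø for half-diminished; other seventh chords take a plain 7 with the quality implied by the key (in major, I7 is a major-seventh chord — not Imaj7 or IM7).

V7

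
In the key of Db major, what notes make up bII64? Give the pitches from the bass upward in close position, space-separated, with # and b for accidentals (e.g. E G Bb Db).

bII64 is the Neapolitan chord — a major triad on the lowered second degree. In Db major that root is Ebb.
So the chord is Ebb-Gb-Bbb, a major triad.
With the 64 figure the chord is in second inversion; from the bass Bbb upward in close position it reads Bbb-Ebb-Gb.

Bbb Ebb Gb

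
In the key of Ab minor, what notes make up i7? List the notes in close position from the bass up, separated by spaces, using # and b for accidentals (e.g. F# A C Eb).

The numeral's case and figure indicate a minor seventh chord. In Ab minor its root, the first degree, is Ab.
Stacking thirds from Ab gives Ab-Cb-Eb-Gb.

Ab Cb Eb Gb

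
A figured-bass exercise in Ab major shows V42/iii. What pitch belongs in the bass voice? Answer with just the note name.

The applied chord V42/iii is rooted on G: G-B-D-F.
The figure 42 means third inversion — the seventh is in the bass.

F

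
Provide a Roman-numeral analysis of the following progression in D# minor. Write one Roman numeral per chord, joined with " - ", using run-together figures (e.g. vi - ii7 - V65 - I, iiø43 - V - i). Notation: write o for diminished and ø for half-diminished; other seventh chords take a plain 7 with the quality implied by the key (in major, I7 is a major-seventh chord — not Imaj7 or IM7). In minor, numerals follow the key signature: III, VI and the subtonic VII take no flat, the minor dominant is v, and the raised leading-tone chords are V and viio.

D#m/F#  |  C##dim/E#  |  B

i6 - viio6 - VI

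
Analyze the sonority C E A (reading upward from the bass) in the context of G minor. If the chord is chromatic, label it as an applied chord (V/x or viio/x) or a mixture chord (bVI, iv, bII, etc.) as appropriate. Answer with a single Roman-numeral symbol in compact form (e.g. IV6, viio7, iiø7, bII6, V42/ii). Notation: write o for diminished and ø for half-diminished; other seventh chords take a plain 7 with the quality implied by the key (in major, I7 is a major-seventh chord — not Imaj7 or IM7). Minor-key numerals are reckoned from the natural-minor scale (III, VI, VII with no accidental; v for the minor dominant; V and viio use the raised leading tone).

ii6

Stacked in thirds the chord is A-C-E: a minor triad on A.
A is the second degree of G minor. This is the minor supertonic, borrowed from the parallel major (the Dorian ii).
With C in the bass the chord is in first inversion, so the figured bass is 6.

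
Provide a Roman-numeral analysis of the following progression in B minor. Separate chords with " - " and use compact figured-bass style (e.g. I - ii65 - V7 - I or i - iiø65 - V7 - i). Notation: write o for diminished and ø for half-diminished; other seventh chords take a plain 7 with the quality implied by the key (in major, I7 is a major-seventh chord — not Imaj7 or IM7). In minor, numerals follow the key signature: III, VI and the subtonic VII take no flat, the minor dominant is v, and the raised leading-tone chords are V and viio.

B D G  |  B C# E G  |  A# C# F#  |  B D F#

B-D-G: major triad on G = scale degree 6 → VI6.
B-C#-E-G: root C# is the supertonic; half-diminished seventh chord there is iiø42.
A#-C#-F#: major triad on F# = scale degree 5 → V6.
B-D-F#: minor triad on B = scale degree 1 → i.

VI6 - iiø42 - V6 - i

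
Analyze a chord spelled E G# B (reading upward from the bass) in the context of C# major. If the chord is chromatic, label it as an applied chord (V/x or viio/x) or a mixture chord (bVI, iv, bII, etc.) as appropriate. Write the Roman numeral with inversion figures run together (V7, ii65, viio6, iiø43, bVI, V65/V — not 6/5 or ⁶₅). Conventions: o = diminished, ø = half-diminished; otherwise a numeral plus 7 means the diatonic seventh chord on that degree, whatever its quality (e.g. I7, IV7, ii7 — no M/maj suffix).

bIII

The pitches E-G#-B form a major triad rooted on E.
E is the lowered third degree of C# major (diatonic 3 would be E#). This is a major triad on the lowered third degree, borrowed from the parallel minor.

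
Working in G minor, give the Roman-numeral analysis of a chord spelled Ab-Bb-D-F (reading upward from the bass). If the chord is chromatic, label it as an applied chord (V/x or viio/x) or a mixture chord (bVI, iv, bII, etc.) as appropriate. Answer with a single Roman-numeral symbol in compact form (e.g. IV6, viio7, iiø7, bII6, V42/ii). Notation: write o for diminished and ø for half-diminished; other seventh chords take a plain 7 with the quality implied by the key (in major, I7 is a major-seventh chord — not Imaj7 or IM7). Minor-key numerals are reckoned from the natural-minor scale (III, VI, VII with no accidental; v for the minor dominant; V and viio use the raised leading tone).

V42/VI

The pitches Bb-D-F-Ab form a dominant seventh chord rooted on Bb.
Bb is not a diatonic chord root with this quality in G minor, but it lies a perfect fifth above Eb (VI), so the chord functions as an applied dominant of VI.
With Ab in the bass the chord is in third inversion, so the figured bass is 42.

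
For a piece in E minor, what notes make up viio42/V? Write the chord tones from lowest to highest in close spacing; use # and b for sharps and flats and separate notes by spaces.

G A# C# E

viio42/V is a secondary leading-tone chord. The target V is B in E minor; the applied chord is rooted a semitone below, on A#.
Building a fully diminished seventh chord on A# gives A#-C#-E-G.
The figured bass 42 indicates third inversion, placing the seventh (G) in the bass: G-A#-C#-E.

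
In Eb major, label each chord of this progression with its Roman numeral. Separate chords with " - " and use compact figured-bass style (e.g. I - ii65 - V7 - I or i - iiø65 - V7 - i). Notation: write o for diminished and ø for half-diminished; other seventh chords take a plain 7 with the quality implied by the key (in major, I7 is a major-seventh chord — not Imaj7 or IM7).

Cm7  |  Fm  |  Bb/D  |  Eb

Cm7: minor seventh chord on C = scale degree 6 → vi7.
Fm has root F, degree 2 in Eb major, so ii.
Bb/D has root Bb, degree 5 in Eb major, so V6.
Eb: root Eb is the tonic; major triad there is I.

vi7 - ii - V6 - I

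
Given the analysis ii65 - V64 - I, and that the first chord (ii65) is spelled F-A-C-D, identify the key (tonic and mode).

The chord Dm7/F is a minor seventh chord rooted on D; its label is ii65.
Counting down one scale step from D places the tonic on C; a minor seventh chord on degree 2 is diatonic only in major.

C major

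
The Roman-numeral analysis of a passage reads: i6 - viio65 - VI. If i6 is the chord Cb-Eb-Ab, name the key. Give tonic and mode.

The chord Abm/Cb is a minor triad rooted on Ab; its label is i6.
If Ab is scale degree 1 and the mode makes that degree carry a minor triad, the tonic is Ab and the mode is minor.

Ab minor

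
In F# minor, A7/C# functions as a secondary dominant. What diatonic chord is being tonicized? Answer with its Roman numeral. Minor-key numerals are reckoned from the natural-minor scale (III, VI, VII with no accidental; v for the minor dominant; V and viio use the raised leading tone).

VI

The chord is a dominant seventh chord on A.
A dominant resolves down a perfect fifth: A → D. In F# minor, D is scale degree 6, i.e. VI.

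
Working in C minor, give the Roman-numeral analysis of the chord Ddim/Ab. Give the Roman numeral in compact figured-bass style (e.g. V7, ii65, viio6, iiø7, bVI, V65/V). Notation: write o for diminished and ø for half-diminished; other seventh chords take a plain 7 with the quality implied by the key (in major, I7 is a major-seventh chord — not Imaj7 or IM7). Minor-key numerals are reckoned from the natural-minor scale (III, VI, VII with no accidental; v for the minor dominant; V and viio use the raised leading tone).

iio64

The pitches D-F-Ab form a diminished triad rooted on D.
D is scale degree 2 in C minor, and a diminished triad on that degree is written iio.
With Ab in the bass the chord is in second inversion, so the figured bass is 64.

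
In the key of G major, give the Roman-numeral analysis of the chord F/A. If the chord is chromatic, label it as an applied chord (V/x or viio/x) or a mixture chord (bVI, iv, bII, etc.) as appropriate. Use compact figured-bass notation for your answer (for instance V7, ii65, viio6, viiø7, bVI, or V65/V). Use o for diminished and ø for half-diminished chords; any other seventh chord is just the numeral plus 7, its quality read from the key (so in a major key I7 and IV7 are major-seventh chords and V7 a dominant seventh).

Stacked in thirds the chord is F-A-C: a major triad on F.
F is the lowered seventh degree of G major (diatonic 7 would be F#). This is a major triad on the lowered seventh degree (the subtonic), borrowed from the parallel minor.
With A in the bass the chord is in first inversion, so the figured bass is 6.

bVII6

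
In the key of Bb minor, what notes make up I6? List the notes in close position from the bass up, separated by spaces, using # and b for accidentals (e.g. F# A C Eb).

I6 is the major tonic (Picardy third), borrowed from the parallel major. In Bb minor that root is Bb.
So the chord is Bb-D-F.
With the 6 figure the chord is in first inversion; from the bass D upward in close position it reads D-F-Bb.

D F Bb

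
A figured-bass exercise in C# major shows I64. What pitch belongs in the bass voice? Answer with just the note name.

G#

I in C# major has root C#; the chord is C#-E#-G#.
The figure 64 means second inversion — the fifth is in the bass.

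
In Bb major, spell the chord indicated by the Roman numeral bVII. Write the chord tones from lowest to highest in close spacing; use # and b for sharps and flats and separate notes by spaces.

Ab C Eb

bVII is a major triad on the lowered seventh degree (the subtonic), borrowed from the parallel minor. In Bb major that root is Ab.
So the chord is Ab-C-Eb.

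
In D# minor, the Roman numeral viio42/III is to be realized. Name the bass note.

D

The applied chord viio42/III is rooted on E#: E#-G#-B-D.
The figure 42 means third inversion — the seventh is in the bass.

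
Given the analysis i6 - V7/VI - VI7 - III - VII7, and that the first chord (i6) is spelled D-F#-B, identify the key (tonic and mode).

i6 is given as D-F#-B — a minor triad with root B.
If B is scale degree 1 and the mode makes that degree carry a minor triad, the tonic is B and the mode is minor.

B minor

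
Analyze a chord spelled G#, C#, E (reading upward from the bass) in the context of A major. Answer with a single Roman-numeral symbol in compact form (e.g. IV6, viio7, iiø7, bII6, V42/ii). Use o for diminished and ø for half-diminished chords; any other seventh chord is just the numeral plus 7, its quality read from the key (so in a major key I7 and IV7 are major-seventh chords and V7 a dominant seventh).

iii64

The pitches C#-E-G# form a minor triad rooted on C#.
C# is scale degree 3 in A major, and a minor triad on that degree is written iii.
With G# in the bass the chord is in second inversion, so the figured bass is 64.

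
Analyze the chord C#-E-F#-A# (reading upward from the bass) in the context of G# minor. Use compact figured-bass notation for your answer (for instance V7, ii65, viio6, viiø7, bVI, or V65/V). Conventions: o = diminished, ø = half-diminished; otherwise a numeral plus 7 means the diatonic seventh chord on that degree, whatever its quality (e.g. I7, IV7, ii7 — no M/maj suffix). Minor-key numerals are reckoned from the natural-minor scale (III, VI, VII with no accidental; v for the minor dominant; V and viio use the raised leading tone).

Stacked in thirds the chord is F#-A#-C#-E: a dominant seventh chord on F#.
In G# minor, F# is the subtonic; the diatonic dominant seventh chord there is VII7.
With C# in the bass the chord is in second inversion, so the figured bass is 43.

VII43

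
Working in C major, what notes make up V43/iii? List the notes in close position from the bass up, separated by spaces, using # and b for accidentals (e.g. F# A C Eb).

The slash means an applied dominant: we want the dominant of iii. In C major, iii is E minor, and its dominant is built on B.
Building a dominant seventh chord on B gives B-D#-F#-A.
With the 43 figure the chord is in second inversion; from the bass F# upward in close position it reads F#-A-B-D#.

F# A B D#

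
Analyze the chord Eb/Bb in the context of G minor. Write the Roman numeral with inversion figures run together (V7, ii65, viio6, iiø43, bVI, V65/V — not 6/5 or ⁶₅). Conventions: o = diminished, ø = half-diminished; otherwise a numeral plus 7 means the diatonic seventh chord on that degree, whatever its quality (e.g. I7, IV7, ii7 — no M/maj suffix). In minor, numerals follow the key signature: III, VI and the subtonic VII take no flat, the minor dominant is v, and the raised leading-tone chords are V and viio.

Stacked in thirds the chord is Eb-G-Bb: a major triad on Eb.
In G minor, Eb is the submediant; the diatonic major triad there is VI.
With Bb in the bass the chord is in second inversion, so the figured bass is 64.

VI64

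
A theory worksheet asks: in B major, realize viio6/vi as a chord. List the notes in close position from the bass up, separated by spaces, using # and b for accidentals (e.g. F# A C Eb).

The slash marks an applied leading-tone chord: viio of vi. In B major, vi is G#, so the leading tone to it is F##, a half step below.
Building a diminished triad on F## gives F##-A#-C#.
With the 6 figure the chord is in first inversion; from the bass A# upward in close position it reads A#-C#-F##.

A# C# F##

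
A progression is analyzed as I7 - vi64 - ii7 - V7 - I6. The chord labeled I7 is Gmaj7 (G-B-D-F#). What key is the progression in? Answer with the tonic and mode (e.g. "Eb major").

The anchor chord is a major seventh chord on G, labeled I7.
If G is scale degree 1 and the mode makes that degree carry a major seventh chord, the tonic is G and the mode is major.

G major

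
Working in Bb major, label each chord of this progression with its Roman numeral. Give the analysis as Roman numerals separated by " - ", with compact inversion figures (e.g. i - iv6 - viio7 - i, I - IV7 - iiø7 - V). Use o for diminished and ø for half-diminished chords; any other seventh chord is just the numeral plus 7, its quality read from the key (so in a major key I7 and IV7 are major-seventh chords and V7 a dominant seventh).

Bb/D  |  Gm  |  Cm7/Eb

Bb/D: major triad on Bb = scale degree 1 → I6.
Gm: root G is the submediant; minor triad there is vi.
Cm7/Eb: minor seventh chord on C = scale degree 2 → ii65.

I6 - vi - ii65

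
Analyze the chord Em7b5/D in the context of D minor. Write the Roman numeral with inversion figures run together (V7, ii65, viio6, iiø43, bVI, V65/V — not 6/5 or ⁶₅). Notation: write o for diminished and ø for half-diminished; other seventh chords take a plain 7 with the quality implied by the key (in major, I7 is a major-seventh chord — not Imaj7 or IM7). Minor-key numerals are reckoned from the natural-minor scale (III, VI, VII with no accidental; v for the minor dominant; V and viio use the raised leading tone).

iiø42

Stacked in thirds the chord is E-G-Bb-D: a half-diminished seventh chord on E.
In D minor, E is the supertonic; the diatonic half-diminished seventh chord there is iiø7.
With D in the bass the chord is in third inversion, so the figured bass is 42.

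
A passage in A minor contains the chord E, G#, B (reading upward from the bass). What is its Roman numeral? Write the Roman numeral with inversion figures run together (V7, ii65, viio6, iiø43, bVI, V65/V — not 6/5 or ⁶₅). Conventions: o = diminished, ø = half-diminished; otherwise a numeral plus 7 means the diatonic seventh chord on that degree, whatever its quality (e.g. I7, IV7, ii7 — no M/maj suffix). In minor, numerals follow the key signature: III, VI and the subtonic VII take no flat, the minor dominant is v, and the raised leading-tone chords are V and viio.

V

The pitches E-G#-B form a major triad rooted on E.
E is scale degree 5 in A minor, and a major triad on that degree is written V.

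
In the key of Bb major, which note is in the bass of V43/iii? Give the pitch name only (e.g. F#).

The applied chord V43/iii is rooted on A: A-C#-E-G.
The figure 43 means second inversion — the fifth is in the bass.

E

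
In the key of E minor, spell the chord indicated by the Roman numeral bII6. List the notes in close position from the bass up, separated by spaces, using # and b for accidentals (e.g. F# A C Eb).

Scale degree 2 in E minor is F#; lowering it a half step gives F. bII6 is the Neapolitan sixth — a major triad on the lowered second degree, here in its customary first inversion.
So the chord is F-A-C, a major triad.
The figured bass 6 indicates first inversion, placing the third (A) in the bass: A-C-F.

A C F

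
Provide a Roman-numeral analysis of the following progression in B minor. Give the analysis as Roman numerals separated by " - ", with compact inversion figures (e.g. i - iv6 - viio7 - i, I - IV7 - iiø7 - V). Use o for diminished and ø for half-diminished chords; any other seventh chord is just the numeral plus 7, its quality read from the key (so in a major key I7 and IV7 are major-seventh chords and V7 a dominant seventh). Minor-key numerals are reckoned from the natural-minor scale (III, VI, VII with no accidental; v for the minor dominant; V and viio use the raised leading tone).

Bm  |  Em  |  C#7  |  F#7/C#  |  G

Bm: root B is the tonic; minor triad there is i.
Em has root E, degree 4 in B minor, so iv.
C#7: a dominant seventh chord on C#, the applied dominant of V → V7/V.
F#7/C#: dominant seventh chord on F# = scale degree 5 → V43.
G: major triad on G = scale degree 6 → VI.

i - iv - V7/V - V43 - VI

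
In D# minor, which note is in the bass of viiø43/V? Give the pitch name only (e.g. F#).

D#

The applied chord viiø43/V is rooted on G##: G##-B#-D#-F##.
The figure 43 means second inversion — the fifth is in the bass.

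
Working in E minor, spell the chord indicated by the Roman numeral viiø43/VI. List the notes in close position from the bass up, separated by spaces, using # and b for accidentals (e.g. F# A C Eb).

The slash marks an applied leading-tone chord: viio of VI. In E minor, VI is C, so the leading tone to it is B, a half step below.
Building a half-diminished seventh chord on B gives B-D-F-A.
With the 43 figure the chord is in second inversion; from the bass F upward in close position it reads F-A-B-D.

F A B D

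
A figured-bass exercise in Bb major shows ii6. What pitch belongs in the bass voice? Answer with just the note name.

Eb

ii in Bb major has root C; the chord is C-Eb-G.
The figure 6 means first inversion — the third is in the bass.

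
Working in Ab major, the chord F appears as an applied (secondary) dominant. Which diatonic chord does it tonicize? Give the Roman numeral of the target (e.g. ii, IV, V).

The chord is a major triad on F.
A dominant resolves down a perfect fifth: F → Bb. In Ab major, Bb is scale degree 2, i.e. ii.

ii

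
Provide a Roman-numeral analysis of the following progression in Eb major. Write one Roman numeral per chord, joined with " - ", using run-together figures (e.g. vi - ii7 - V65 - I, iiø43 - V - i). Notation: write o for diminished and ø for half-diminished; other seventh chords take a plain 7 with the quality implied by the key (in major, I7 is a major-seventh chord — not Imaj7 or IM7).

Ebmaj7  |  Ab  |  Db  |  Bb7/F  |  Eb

Ebmaj7: root Eb is the tonic; major seventh chord there is I7.
Ab: root Ab is the subdominant; major triad there is IV.
Db: major triad on Db — chromatic; bVII (borrowed from the parallel minor).
Bb7/F has root Bb, degree 5 in Eb major, so V43.
Eb has root Eb, degree 1 in Eb major, so I.

I7 - IV - bVII - V43 - I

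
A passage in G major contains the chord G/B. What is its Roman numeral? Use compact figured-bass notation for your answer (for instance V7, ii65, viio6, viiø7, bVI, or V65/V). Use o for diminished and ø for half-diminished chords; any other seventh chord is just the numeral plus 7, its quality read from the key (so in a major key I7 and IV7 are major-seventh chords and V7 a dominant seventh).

I6

The pitches G-B-D form a major triad rooted on G.
In G major, G is the tonic; the diatonic major triad there is I.
With B in the bass the chord is in first inversion, so the figured bass is 6.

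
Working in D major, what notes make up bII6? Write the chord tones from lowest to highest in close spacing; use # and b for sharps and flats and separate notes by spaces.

bII6 is the Neapolitan sixth — a major triad on the lowered second degree, here in its customary first inversion. In D major that root is Eb.
So the chord is Eb-G-Bb.
The figured bass 6 indicates first inversion, placing the third (G) in the bass: G-Bb-Eb.

G Bb Eb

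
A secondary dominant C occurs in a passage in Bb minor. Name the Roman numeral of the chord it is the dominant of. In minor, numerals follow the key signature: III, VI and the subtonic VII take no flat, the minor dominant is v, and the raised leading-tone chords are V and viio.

V

The chord is a major triad on C.
A dominant resolves down a perfect fifth: C → F. In Bb minor, F is scale degree 5, i.e. V.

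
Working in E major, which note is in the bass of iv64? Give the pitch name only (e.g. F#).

E

iv in E major has root A; the chord is A-C-E.
The figure 64 means second inversion — the fifth is in the bass.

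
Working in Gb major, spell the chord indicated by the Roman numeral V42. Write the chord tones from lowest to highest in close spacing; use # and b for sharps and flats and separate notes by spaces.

The numeral's case and figure indicate a dominant seventh chord. In Gb major its root, the fifth degree, is Db.
That chord is spelled Db-F-Ab-Cb.
The figured bass 42 indicates third inversion, placing the seventh (Cb) in the bass: Cb-Db-F-Ab.

Cb Db F Ab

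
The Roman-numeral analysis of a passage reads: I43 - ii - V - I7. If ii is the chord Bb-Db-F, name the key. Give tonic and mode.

ii is given as Bb-Db-F — a minor triad with root Bb.
If Bb is scale degree 2 and the mode makes that degree carry a minor triad, the tonic is Ab and the mode is major.

Ab major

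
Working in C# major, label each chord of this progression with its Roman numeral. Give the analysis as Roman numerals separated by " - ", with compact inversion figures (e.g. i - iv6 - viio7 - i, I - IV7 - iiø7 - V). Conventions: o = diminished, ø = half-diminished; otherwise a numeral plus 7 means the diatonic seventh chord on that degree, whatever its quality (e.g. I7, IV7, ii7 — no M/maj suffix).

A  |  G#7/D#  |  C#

bVI - V43 - I

A: major triad on A — chromatic; bVI (borrowed from the parallel minor).
G#7/D#: dominant seventh chord on G# = scale degree 5 → V43.
C# has root C#, degree 1 in C# major, so I.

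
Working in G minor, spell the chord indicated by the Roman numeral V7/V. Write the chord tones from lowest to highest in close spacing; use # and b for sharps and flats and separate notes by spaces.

A C# E G

The slash means an applied dominant: we want the dominant of V. In G minor, V is D major, and its dominant is built on A.
Building a dominant seventh chord on A gives A-C#-E-G.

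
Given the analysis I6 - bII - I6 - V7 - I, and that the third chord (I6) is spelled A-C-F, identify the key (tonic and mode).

F major

I6 is given as A-C-F — a major triad with root F.
If F is scale degree 1 and the mode makes that degree carry a major triad, the tonic is F and the mode is major.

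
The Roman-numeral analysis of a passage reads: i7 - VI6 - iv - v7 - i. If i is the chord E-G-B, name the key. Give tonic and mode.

E minor

The chord Em is a minor triad rooted on E; its label is i.
If E is scale degree 1 and the mode makes that degree carry a minor triad, the tonic is E and the mode is minor.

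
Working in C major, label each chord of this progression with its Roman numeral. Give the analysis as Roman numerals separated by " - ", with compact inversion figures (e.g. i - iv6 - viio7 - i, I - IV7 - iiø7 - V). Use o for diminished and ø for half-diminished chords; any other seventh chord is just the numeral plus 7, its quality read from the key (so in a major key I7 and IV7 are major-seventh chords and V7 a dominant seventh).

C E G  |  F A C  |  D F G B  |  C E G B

I - IV - V43 - I7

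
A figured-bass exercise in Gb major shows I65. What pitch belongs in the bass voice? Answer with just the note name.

Bb

I in Gb major has root Gb; the chord is Gb-Bb-Db-F.
The figure 65 means first inversion — the third is in the bass.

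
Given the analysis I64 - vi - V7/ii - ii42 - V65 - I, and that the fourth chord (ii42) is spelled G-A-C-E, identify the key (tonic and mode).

The chord Am7/G is a minor seventh chord rooted on A; its label is ii42.
If A is scale degree 2 and the mode makes that degree carry a minor seventh chord, the tonic is G and the mode is major.

G major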